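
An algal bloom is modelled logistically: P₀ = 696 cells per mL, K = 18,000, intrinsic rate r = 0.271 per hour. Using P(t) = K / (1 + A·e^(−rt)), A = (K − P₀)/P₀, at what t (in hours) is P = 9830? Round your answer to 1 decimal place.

t ≈ 12.5 hours

A = (18000 − 696)/696 = 24.86207
9830 = 18000/(1 + 24.86207·e^(−0.271t)) → 1 + 24.86207·e^(−0.271t) = 1.83113
e^(−0.271t) = 0.03343 → t = ln(29.9136)/0.271 = 3.39831/0.271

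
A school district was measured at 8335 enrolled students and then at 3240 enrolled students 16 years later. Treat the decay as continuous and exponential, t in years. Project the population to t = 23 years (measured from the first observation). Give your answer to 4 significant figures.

r = ln(3240/8335) / 16 ≈ -0.059056 per year
P(23) = 8335 · e^(-0.059056·23) = 8335 · 0.2571 ≈ 2142.95

≈ 2,143 enrolled students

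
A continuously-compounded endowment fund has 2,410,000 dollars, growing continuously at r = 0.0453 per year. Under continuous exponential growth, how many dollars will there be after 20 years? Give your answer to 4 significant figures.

P(20) = 2410000 · e^(0.0453·20) = 2410000 · e^(0.906)
= 2410000 · 2.47441 ≈ 5963316.27

≈ 5,963,000 dollars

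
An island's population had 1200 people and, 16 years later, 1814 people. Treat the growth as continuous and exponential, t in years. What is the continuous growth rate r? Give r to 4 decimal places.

r ≈ 0.0258 per year

1814 = 1200 · e^(r·16)
e^(16r) = 1814/1200 = 1.51167
r = ln(1.51167) / 16 = 0.41321 / 16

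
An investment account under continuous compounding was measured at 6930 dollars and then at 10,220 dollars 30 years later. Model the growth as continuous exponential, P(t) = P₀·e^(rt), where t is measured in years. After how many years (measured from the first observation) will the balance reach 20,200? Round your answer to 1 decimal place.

r = ln(10220/6930) / 30 ≈ 0.01295 per year
t = ln(20200/6930) / r = 1.06982 / 0.01295 ≈ 82.615

t ≈ 82.6 years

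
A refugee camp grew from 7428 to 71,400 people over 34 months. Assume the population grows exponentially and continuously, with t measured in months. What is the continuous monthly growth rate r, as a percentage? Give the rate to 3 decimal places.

r ≈ 6.656% per month

71400 = 7428 · e^(r·34)
e^(34r) = 71400/7428 = 9.61228
r = ln(9.61228) / 34 = 2.26304 / 34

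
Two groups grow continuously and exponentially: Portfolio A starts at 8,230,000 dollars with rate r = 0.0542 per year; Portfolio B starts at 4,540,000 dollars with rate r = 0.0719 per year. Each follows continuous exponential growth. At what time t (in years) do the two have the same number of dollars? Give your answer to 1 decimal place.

t ≈ 33.6 years

8230000·e^(0.0542t) = 4540000·e^(0.0719t)
8230000/4540000 = e^((0.0719 − 0.0542)t) → ln(1.81278) = 0.0177·t
t = 0.59486 / 0.0177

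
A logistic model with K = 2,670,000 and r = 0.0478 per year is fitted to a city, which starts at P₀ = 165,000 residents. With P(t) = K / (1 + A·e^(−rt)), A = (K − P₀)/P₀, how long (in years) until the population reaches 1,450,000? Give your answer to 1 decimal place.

t ≈ 60.5 years

A = (2670000 − 165000)/165000 = 15.18182
1450000 = 2670000/(1 + 15.18182·e^(−0.0478t)) → 1 + 15.18182·e^(−0.0478t) = 1.84138
e^(−0.0478t) = 0.05542 → t = ln(18.04396)/0.0478 = 2.89281/0.0478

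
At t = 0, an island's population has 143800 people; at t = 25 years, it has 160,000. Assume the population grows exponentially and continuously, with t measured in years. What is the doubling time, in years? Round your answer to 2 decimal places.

doubling time ≈ 162.33 years

r = ln(160000/143800) / 25 = ln(1.11266) / 25 ≈ 0.00427 per year
doubling time = ln 2 / |r| = 0.69315 / 0.00427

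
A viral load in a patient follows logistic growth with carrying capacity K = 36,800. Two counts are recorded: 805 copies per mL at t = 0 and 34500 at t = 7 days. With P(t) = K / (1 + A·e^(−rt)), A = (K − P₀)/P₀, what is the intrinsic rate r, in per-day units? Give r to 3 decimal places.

r ≈ 0.930 per day

A = (36800 − 805)/805 = 44.71429
34500 = 36800/(1 + 44.71429·e^(−r·7)) → e^(−7r) = (1.06667 − 1)/44.71429 = 0.001491
r = −ln(0.001491)/7 = 6.50834/7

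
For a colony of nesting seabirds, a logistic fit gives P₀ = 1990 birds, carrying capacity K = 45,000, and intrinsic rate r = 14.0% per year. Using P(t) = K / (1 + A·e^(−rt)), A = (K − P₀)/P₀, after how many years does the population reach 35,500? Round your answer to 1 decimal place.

A = (45000 − 1990)/1990 = 21.61307
35500 = 45000/(1 + 21.61307·e^(−0.14t)) → 1 + 21.61307·e^(−0.14t) = 1.26761
e^(−0.14t) = 0.012382 → t = ln(80.76461)/0.14 = 4.39154/0.14

t ≈ 31.4 years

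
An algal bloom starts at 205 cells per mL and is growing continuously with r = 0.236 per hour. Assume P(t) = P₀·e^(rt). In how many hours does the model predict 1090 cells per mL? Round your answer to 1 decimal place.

t ≈ 7.1 hours

1090 = 205 · e^(0.236·t)
t = ln(1090/205) / 0.236 = ln(5.31707) / 0.236 = 1.67092 / 0.236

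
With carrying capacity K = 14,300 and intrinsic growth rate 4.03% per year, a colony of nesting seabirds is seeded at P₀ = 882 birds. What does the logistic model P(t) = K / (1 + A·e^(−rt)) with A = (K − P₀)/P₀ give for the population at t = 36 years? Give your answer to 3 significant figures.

A = (14300 − 882)/882 = 15.21315
P(36) = 14300 / (1 + 15.21315·e^(−0.0403·36)) = 14300 / (1 + 15.21315·0.234383)
= 14300 / 4.5657 ≈ 3132.05

≈ 3,130 birds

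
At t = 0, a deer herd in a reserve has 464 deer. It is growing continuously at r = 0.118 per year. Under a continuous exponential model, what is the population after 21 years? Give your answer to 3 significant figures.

P(21) = 464 · e^(0.118·21) = 464 · e^(2.478)
= 464 · 11.91741 ≈ 5529.68

≈ 5,530 deer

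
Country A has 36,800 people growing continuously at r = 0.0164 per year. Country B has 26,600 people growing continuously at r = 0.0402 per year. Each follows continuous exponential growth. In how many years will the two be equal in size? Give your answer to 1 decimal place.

36800·e^(0.0164t) = 26600·e^(0.0402t)
36800/26600 = e^((0.0402 − 0.0164)t) → ln(1.38346) = 0.0238·t
t = 0.32459 / 0.0238

t ≈ 13.6 years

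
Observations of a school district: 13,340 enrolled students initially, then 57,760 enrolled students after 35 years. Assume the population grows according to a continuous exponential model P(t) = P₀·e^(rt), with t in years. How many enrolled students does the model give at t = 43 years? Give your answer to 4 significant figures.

≈ 80,740 enrolled students

r = ln(57760/13340) / 35 ≈ 0.041872 per year
P(43) = 13340 · e^(0.041872·43) = 13340 · 6.05272 ≈ 80743.27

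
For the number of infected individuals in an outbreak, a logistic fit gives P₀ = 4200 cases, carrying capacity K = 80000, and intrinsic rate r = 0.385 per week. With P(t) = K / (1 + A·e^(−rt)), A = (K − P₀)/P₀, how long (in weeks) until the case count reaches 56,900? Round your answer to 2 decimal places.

A = (80000 − 4200)/4200 = 18.04762
56900 = 80000/(1 + 18.04762·e^(−0.385t)) → 1 + 18.04762·e^(−0.385t) = 1.40598
e^(−0.385t) = 0.022495 → t = ln(44.45496)/0.385 = 3.79448/0.385

t ≈ 9.86 weeks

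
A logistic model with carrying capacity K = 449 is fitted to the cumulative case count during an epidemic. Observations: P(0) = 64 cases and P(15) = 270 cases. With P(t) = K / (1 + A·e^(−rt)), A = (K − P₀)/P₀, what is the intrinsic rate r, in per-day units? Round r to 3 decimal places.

A = (449 − 64)/64 = 6.01562
270 = 449/(1 + 6.01562·e^(−r·15)) → e^(−15r) = (1.66296 − 1)/6.01562 = 0.110207
r = −ln(0.110207)/15 = 2.2054/15

r ≈ 0.147 per day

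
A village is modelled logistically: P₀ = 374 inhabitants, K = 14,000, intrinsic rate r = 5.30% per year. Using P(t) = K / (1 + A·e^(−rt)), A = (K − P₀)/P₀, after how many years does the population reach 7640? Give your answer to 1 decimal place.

t ≈ 71.3 years

A = (14000 − 374)/374 = 36.43316
7640 = 14000/(1 + 36.43316·e^(−0.053t)) → 1 + 36.43316·e^(−0.053t) = 1.83246
e^(−0.053t) = 0.022849 → t = ln(43.76561)/0.053 = 3.77885/0.053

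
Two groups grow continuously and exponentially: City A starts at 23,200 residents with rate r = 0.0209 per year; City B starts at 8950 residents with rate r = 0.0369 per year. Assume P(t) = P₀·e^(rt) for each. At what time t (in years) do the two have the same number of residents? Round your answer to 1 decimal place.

t ≈ 59.5 years

23200·e^(0.0209t) = 8950·e^(0.0369t)
23200/8950 = e^((0.0369 − 0.0209)t) → ln(2.59218) = 0.016·t
t = 0.9525 / 0.016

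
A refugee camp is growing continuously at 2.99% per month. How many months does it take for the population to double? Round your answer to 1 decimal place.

doubling time ≈ 23.2 months

doubling time = ln(2) / |r| = 0.69315 / 0.0299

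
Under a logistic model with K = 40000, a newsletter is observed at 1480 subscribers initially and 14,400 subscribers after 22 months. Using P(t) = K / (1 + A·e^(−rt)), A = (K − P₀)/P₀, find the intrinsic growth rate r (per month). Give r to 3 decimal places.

A = (40000 − 1480)/1480 = 26.02703
14400 = 40000/(1 + 26.02703·e^(−r·22)) → e^(−22r) = (2.77778 − 1)/26.02703 = 0.068305
r = −ln(0.068305)/22 = 2.68377/22

r ≈ 0.122 per month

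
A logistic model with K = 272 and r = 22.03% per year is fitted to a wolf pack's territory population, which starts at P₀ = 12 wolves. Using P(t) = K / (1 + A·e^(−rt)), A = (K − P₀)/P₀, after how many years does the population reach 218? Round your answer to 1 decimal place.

A = (272 − 12)/12 = 21.66667
218 = 272/(1 + 21.66667·e^(−0.2203t)) → 1 + 21.66667·e^(−0.2203t) = 1.24771
e^(−0.2203t) = 0.011433 → t = ln(87.46914)/0.2203 = 4.47129/0.2203

t ≈ 20.3 years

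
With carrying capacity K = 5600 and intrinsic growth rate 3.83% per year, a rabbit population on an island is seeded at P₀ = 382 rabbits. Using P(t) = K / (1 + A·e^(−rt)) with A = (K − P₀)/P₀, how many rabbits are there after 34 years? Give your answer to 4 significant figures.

A = (5600 − 382)/382 = 13.65969
P(34) = 5600 / (1 + 13.65969·e^(−0.0383·34)) = 5600 / (1 + 13.65969·0.271933)
= 5600 / 4.71452 ≈ 1187.82

≈ 1,188 rabbits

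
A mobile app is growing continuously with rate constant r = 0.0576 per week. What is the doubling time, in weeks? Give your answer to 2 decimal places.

doubling time ≈ 12.03 weeks

doubling time = ln(2) / |r| = 0.69315 / 0.0576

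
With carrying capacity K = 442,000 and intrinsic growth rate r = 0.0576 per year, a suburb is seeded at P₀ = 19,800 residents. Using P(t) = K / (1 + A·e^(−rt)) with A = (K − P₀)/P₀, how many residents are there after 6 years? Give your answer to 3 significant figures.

A = (442000 − 19800)/19800 = 21.32323
P(6) = 442000 / (1 + 21.32323·e^(−0.0576·6)) = 442000 / (1 + 21.32323·0.707796)
= 442000 / 16.09249 ≈ 27466.23

≈ 27,500 residents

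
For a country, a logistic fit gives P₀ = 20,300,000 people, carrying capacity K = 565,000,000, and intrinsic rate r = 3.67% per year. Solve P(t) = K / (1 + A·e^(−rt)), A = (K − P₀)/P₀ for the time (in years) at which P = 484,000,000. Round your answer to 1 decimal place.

t ≈ 138.3 years

A = (565000000 − 20300000)/20300000 = 26.83251
484000000 = 565000000/(1 + 26.83251·e^(−0.0367t)) → 1 + 26.83251·e^(−0.0367t) = 1.16736
e^(−0.0367t) = 0.006237 → t = ln(160.33254)/0.0367 = 5.07725/0.0367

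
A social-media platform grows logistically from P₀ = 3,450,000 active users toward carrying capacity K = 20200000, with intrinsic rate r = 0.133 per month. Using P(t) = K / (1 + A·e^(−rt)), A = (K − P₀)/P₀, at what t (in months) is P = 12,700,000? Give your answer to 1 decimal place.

A = (20200000 − 3450000)/3450000 = 4.85507
12700000 = 20200000/(1 + 4.85507·e^(−0.133t)) → 1 + 4.85507·e^(−0.133t) = 1.59055
e^(−0.133t) = 0.121636 → t = ln(8.22126)/0.133 = 2.10672/0.133

t ≈ 15.8 months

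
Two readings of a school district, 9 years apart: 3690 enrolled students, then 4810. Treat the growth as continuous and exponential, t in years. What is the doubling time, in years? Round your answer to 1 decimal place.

doubling time ≈ 23.5 years

r = ln(4810/3690) / 9 = ln(1.30352) / 9 ≈ 0.029452 per year
doubling time = ln 2 / |r| = 0.69315 / 0.029452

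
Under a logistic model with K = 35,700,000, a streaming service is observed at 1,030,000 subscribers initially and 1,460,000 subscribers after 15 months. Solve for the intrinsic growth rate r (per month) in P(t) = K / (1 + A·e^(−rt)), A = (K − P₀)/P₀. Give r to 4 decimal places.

r ≈ 0.0241 per month

A = (35700000 − 1030000)/1030000 = 33.66019
1460000 = 35700000/(1 + 33.66019·e^(−r·15)) → e^(−15r) = (24.45205 − 1)/33.66019 = 0.69673
r = −ln(0.69673)/15 = 0.36136/15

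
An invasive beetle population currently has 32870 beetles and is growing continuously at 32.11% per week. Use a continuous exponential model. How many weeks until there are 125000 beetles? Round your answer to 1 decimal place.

125000 = 32870 · e^(0.3211·t)
t = ln(125000/32870) / 0.3211 = ln(3.80286) / 0.3211 = 1.33575 / 0.3211

t ≈ 4.2 weeks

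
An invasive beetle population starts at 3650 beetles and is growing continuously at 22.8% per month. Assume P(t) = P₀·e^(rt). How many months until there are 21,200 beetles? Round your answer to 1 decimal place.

t ≈ 7.7 months

21200 = 3650 · e^(0.228·t)
t = ln(21200/3650) / 0.228 = ln(5.80822) / 0.228 = 1.75927 / 0.228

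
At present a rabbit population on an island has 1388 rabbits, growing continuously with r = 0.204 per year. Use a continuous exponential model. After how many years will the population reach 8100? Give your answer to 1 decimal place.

t ≈ 8.6 years

8100 = 1388 · e^(0.204·t)
t = ln(8100/1388) / 0.204 = ln(5.83573) / 0.204 = 1.764 / 0.204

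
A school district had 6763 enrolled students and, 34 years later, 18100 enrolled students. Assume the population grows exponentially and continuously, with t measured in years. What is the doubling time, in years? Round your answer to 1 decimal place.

r = ln(18100/6763) / 34 = ln(2.67633) / 34 ≈ 0.028954 per year
doubling time = ln 2 / |r| = 0.69315 / 0.028954

doubling time ≈ 23.9 years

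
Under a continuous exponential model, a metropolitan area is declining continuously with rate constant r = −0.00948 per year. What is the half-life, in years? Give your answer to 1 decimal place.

half-life ≈ 73.1 years

half-life = ln(2) / |r| = 0.69315 / 0.00948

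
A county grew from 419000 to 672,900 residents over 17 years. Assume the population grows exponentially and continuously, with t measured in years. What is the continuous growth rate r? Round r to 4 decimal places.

r ≈ 0.0279 per year

672900 = 419000 · e^(r·17)
e^(17r) = 672900/419000 = 1.60597
r = ln(1.60597) / 17 = 0.47373 / 17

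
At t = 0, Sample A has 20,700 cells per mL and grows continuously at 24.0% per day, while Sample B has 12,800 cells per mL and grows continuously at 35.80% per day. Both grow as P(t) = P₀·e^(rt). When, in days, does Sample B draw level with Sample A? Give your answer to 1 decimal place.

t ≈ 4.1 days

20700·e^(0.24t) = 12800·e^(0.358t)
20700/12800 = e^((0.358 − 0.24)t) → ln(1.61719) = 0.118·t
t = 0.48069 / 0.118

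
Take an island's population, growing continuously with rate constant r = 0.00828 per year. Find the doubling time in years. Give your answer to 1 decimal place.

doubling time = ln(2) / |r| = 0.69315 / 0.00828

doubling time ≈ 83.7 years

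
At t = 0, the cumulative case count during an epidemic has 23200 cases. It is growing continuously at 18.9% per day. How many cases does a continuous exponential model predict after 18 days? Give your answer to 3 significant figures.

≈ 697,000 cases

P(18) = 23200 · e^(0.189·18) = 23200 · e^(3.402)
= 23200 · 30.02409 ≈ 696558.85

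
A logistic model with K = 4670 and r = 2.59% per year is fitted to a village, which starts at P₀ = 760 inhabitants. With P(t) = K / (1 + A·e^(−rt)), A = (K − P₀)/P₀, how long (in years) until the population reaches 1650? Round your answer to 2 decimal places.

A = (4670 − 760)/760 = 5.14474
1650 = 4670/(1 + 5.14474·e^(−0.0259t)) → 1 + 5.14474·e^(−0.0259t) = 2.8303
e^(−0.0259t) = 0.355762 → t = ln(2.81087)/0.0259 = 1.03349/0.0259

t ≈ 39.90 years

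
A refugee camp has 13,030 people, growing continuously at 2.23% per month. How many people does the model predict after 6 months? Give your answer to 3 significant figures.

P(6) = 13030 · e^(0.0223·6) = 13030 · e^(0.1338)
= 13030 · 1.14316 ≈ 14895.43

≈ 14,900 people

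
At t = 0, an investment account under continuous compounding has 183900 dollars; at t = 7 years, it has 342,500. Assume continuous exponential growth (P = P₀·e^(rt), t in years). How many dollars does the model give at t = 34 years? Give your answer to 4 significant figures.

≈ 3,770,000 dollars

r = ln(342500/183900) / 7 ≈ 0.08884 per year
P(34) = 183900 · e^(0.08884·34) = 183900 · 20.50272 ≈ 3770450.73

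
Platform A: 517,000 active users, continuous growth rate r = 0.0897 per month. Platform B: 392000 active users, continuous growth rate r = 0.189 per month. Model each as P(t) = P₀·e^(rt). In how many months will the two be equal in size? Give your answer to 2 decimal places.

517000·e^(0.0897t) = 392000·e^(0.189t)
517000/392000 = e^((0.189 − 0.0897)t) → ln(1.31888) = 0.0993·t
t = 0.27678 / 0.0993

t ≈ 2.79 months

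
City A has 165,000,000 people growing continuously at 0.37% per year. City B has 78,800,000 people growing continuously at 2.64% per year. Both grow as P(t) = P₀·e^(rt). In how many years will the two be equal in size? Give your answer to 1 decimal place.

165000000·e^(0.0037t) = 78800000·e^(0.0264t)
165000000/78800000 = e^((0.0264 − 0.0037)t) → ln(2.09391) = 0.0227·t
t = 0.73903 / 0.0227

t ≈ 32.6 years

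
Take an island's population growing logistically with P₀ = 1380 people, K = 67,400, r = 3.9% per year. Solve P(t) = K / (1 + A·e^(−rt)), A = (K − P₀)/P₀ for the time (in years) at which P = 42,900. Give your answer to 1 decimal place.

t ≈ 113.5 years

A = (67400 − 1380)/1380 = 47.84058
42900 = 67400/(1 + 47.84058·e^(−0.039t)) → 1 + 47.84058·e^(−0.039t) = 1.5711
e^(−0.039t) = 0.011937 → t = ln(83.76983)/0.039 = 4.42807/0.039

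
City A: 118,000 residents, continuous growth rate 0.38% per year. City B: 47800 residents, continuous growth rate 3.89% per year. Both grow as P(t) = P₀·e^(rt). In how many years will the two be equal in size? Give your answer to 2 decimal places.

t ≈ 25.75 years

118000·e^(0.0038t) = 47800·e^(0.0389t)
118000/47800 = e^((0.0389 − 0.0038)t) → ln(2.46862) = 0.0351·t
t = 0.90366 / 0.0351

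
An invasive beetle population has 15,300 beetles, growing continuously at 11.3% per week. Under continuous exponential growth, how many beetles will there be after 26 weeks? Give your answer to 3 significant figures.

P(26) = 15300 · e^(0.113·26) = 15300 · e^(2.938)
= 15300 · 18.87805 ≈ 288834.2

≈ 289,000 beetles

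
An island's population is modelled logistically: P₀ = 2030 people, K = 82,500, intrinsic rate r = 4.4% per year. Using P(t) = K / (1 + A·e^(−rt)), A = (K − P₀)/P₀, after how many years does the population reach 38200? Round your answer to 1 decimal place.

A = (82500 − 2030)/2030 = 39.64039
38200 = 82500/(1 + 39.64039·e^(−0.044t)) → 1 + 39.64039·e^(−0.044t) = 2.15969
e^(−0.044t) = 0.029255 → t = ln(34.18201)/0.044 = 3.5317/0.044

t ≈ 80.3 years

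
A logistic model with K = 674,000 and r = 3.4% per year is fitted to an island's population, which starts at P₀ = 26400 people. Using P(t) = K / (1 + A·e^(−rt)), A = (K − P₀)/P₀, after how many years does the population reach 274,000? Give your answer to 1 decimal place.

A = (674000 − 26400)/26400 = 24.5303
274000 = 674000/(1 + 24.5303·e^(−0.034t)) → 1 + 24.5303·e^(−0.034t) = 2.45985
e^(−0.034t) = 0.059512 → t = ln(16.80326)/0.034 = 2.82157/0.034

t ≈ 83.0 years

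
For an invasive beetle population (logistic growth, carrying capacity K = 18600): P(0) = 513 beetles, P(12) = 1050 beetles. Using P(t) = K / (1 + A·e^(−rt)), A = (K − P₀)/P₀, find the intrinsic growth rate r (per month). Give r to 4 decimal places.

A = (18600 − 513)/513 = 35.25731
1050 = 18600/(1 + 35.25731·e^(−r·12)) → e^(−12r) = (17.71429 − 1)/35.25731 = 0.474066
r = −ln(0.474066)/12 = 0.74641/12

r ≈ 0.0622 per month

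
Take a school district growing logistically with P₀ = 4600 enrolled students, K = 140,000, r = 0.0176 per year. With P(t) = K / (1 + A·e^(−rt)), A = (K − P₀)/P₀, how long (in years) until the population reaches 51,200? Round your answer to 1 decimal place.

A = (140000 − 4600)/4600 = 29.43478
51200 = 140000/(1 + 29.43478·e^(−0.0176t)) → 1 + 29.43478·e^(−0.0176t) = 2.73438
e^(−0.0176t) = 0.058923 → t = ln(16.97141)/0.0176 = 2.83153/0.0176

t ≈ 160.9 years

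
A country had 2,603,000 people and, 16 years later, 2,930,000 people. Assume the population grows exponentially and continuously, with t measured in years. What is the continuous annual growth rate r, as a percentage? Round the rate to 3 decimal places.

2930000 = 2603000 · e^(r·16)
e^(16r) = 2930000/2603000 = 1.12562
r = ln(1.12562) / 16 = 0.11834 / 16

r ≈ 0.740% per year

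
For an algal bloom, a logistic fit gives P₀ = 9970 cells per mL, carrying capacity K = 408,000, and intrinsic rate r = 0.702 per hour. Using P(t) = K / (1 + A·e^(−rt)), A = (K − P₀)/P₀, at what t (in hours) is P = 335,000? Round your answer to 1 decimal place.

A = (408000 − 9970)/9970 = 39.92277
335000 = 408000/(1 + 39.92277·e^(−0.702t)) → 1 + 39.92277·e^(−0.702t) = 1.21791
e^(−0.702t) = 0.005458 → t = ln(183.20722)/0.702 = 5.21062/0.702

t ≈ 7.4 hours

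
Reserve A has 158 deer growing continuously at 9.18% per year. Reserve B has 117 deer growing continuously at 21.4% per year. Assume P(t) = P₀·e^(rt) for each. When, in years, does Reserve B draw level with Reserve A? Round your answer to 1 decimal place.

t ≈ 2.5 years

158·e^(0.0918t) = 117·e^(0.214t)
158/117 = e^((0.214 − 0.0918)t) → ln(1.35043) = 0.1222·t
t = 0.30042 / 0.1222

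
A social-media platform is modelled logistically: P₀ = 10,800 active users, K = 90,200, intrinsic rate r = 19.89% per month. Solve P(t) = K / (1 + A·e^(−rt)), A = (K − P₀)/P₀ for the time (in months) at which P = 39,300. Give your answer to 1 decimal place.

t ≈ 8.7 months

A = (90200 − 10800)/10800 = 7.35185
39300 = 90200/(1 + 7.35185·e^(−0.1989t)) → 1 + 7.35185·e^(−0.1989t) = 2.29517
e^(−0.1989t) = 0.176169 → t = ln(5.67638)/0.1989 = 1.73631/0.1989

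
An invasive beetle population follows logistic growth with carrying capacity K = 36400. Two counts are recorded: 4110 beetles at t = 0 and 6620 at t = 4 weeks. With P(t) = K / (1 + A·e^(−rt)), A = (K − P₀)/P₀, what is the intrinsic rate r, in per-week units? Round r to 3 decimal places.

r ≈ 0.139 per week

A = (36400 − 4110)/4110 = 7.85645
6620 = 36400/(1 + 7.85645·e^(−r·4)) → e^(−4r) = (5.49849 − 1)/7.85645 = 0.572586
r = −ln(0.572586)/4 = 0.55759/4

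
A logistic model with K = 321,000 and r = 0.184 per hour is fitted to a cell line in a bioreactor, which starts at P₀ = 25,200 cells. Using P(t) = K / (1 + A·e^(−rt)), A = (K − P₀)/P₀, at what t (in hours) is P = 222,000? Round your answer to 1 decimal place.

t ≈ 17.8 hours

A = (321000 − 25200)/25200 = 11.7381
222000 = 321000/(1 + 11.7381·e^(−0.184t)) → 1 + 11.7381·e^(−0.184t) = 1.44595
e^(−0.184t) = 0.037991 → t = ln(26.32179)/0.184 = 3.2704/0.184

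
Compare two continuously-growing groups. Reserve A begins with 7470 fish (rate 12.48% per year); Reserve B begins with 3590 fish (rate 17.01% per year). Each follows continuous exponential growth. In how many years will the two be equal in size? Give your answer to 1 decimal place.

7470·e^(0.1248t) = 3590·e^(0.1701t)
7470/3590 = e^((0.1701 − 0.1248)t) → ln(2.08078) = 0.0453·t
t = 0.73274 / 0.0453

t ≈ 16.2 years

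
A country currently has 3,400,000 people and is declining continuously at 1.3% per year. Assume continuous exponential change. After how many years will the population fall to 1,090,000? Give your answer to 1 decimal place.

1090000 = 3400000 · e^(-0.013·t)
t = ln(1090000/3400000) / -0.013 = ln(0.32059) / -0.013 = -1.1376 / -0.013

t ≈ 87.5 years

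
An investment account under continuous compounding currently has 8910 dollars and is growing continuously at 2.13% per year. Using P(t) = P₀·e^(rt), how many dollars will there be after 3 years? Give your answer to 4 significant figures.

≈ 9,498 dollars

P(3) = 8910 · e^(0.0213·3) = 8910 · e^(0.0639)
= 8910 · 1.06599 ≈ 9497.93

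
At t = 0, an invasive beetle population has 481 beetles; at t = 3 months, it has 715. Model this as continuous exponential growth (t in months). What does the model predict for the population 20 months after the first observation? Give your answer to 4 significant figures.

r = ln(715/481) / 3 ≈ 0.132138 per month
P(20) = 481 · e^(0.132138·20) = 481 · 14.05205 ≈ 6759.04

≈ 6,759 beetles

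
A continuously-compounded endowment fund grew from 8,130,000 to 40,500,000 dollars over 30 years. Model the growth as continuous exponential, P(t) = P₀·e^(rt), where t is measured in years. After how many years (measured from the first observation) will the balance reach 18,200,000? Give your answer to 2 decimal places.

r = ln(40500000/8130000) / 30 ≈ 0.053525 per year
t = ln(18200000/8130000) / r = 0.80586 / 0.053525 ≈ 15.056

t ≈ 15.06 years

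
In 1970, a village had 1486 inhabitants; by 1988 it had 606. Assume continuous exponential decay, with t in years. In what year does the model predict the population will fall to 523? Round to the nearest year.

year 1991

r = ln(606/1486) / 18 = -0.89696/18 ≈ -0.049831 per year
t = ln(523/1486) / r = -1.04426/-0.049831 ≈ 20.96 years after 1970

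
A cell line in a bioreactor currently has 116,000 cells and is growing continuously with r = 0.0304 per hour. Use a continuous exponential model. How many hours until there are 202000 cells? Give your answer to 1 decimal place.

t ≈ 18.2 hours

202000 = 116000 · e^(0.0304·t)
t = ln(202000/116000) / 0.0304 = ln(1.74138) / 0.0304 = 0.55468 / 0.0304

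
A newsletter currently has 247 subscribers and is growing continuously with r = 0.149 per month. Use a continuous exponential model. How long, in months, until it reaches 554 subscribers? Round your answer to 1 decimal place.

554 = 247 · e^(0.149·t)
t = ln(554/247) / 0.149 = ln(2.24291) / 0.149 = 0.80778 / 0.149

t ≈ 5.4 months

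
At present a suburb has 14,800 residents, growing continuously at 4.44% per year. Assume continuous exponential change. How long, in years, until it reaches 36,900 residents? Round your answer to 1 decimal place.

t ≈ 20.6 years

36900 = 14800 · e^(0.0444·t)
t = ln(36900/14800) / 0.0444 = ln(2.49324) / 0.0444 = 0.91358 / 0.0444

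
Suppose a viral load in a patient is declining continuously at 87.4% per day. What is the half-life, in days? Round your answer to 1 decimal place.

half-life = ln(2) / |r| = 0.69315 / 0.874

half-life ≈ 0.8 days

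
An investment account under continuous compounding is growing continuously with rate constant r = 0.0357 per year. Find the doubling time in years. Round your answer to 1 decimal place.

doubling time = ln(2) / |r| = 0.69315 / 0.0357

doubling time ≈ 19.4 years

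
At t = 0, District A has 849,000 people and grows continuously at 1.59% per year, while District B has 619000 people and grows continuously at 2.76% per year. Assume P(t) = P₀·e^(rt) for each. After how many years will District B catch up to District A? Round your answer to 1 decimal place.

t ≈ 27.0 years

849000·e^(0.0159t) = 619000·e^(0.0276t)
849000/619000 = e^((0.0276 − 0.0159)t) → ln(1.37157) = 0.0117·t
t = 0.31595 / 0.0117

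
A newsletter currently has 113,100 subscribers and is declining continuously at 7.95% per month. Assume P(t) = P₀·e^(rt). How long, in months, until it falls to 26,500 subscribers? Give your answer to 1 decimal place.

t ≈ 18.3 months

26500 = 113100 · e^(-0.0795·t)
t = ln(26500/113100) / -0.0795 = ln(0.23431) / -0.0795 = -1.45113 / -0.0795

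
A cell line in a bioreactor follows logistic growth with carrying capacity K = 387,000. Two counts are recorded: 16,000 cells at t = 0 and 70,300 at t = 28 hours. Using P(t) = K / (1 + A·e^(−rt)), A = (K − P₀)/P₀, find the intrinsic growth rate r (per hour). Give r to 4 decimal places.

r ≈ 0.0585 per hour

A = (387000 − 16000)/16000 = 23.1875
70300 = 387000/(1 + 23.1875·e^(−r·28)) → e^(−28r) = (5.50498 − 1)/23.1875 = 0.194285
r = −ln(0.194285)/28 = 1.63843/28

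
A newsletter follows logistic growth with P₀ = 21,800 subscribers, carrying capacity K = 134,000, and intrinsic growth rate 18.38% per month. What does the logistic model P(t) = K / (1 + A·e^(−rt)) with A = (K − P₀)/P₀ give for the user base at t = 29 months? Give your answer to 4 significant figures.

A = (134000 − 21800)/21800 = 5.14679
P(29) = 134000 / (1 + 5.14679·e^(−0.1838·29)) = 134000 / (1 + 5.14679·0.004843)
= 134000 / 1.02493 ≈ 130741.09

≈ 130,700 subscribers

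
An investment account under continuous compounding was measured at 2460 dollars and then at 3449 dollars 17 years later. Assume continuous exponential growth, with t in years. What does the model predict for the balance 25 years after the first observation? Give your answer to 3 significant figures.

r = ln(3449/2460) / 17 ≈ 0.019878 per year
P(25) = 2460 · e^(0.019878·25) = 2460 · 1.64369 ≈ 4043.48

≈ 4,040 dollars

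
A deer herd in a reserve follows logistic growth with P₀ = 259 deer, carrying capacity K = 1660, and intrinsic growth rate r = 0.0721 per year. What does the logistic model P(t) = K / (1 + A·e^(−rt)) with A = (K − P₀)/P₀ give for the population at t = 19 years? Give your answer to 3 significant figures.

A = (1660 − 259)/259 = 5.40927
P(19) = 1660 / (1 + 5.40927·e^(−0.0721·19)) = 1660 / (1 + 5.40927·0.254132)
= 1660 / 2.37467 ≈ 699.04

≈ 699 deer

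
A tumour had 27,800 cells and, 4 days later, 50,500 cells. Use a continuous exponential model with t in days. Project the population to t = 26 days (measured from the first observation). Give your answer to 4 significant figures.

r = ln(50500/27800) / 4 ≈ 0.149234 per day
P(26) = 27800 · e^(0.149234·26) = 27800 · 48.4287 ≈ 1346317.78

≈ 1,346,000 cells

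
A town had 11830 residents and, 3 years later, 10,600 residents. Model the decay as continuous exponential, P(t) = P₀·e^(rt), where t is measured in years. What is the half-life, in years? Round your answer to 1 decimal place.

r = ln(10600/11830) / 3 = ln(0.89603) / 3 ≈ -0.036595 per year
half-life = ln 2 / |r| = 0.69315 / 0.036595

half-life ≈ 18.9 years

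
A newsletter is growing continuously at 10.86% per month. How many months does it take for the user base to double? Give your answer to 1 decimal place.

doubling time = ln(2) / |r| = 0.69315 / 0.1086

doubling time ≈ 6.4 months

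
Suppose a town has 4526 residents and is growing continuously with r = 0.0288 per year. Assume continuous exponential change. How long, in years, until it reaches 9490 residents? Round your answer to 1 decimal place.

t ≈ 25.7 years

9490 = 4526 · e^(0.0288·t)
t = ln(9490/4526) / 0.0288 = ln(2.09677) / 0.0288 = 0.7404 / 0.0288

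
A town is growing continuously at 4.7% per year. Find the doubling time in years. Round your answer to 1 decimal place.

doubling time = ln(2) / |r| = 0.69315 / 0.047

doubling time ≈ 14.7 years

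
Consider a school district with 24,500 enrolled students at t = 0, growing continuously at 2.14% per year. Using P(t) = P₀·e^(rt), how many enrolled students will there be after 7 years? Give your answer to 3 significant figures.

≈ 28,500 enrolled students

P(7) = 24500 · e^(0.0214·7) = 24500 · e^(0.1498)
= 24500 · 1.1616 ≈ 28459.25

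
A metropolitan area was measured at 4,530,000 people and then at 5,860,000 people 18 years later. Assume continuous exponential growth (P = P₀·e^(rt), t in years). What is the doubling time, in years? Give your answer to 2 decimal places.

doubling time ≈ 48.47 years

r = ln(5860000/4530000) / 18 = ln(1.2936) / 18 ≈ 0.014302 per year
doubling time = ln 2 / |r| = 0.69315 / 0.014302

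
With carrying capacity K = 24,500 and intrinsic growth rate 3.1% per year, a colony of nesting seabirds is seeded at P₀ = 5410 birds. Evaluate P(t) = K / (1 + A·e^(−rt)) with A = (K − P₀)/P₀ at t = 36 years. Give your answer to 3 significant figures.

A = (24500 − 5410)/5410 = 3.52865
P(36) = 24500 / (1 + 3.52865·e^(−0.031·36)) = 24500 / (1 + 3.52865·0.327588)
= 24500 / 2.15594 ≈ 11363.94

≈ 11,400 birds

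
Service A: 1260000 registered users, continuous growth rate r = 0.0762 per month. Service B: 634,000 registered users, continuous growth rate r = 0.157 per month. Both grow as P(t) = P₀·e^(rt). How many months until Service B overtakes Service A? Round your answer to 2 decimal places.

t ≈ 8.50 months

1260000·e^(0.0762t) = 634000·e^(0.157t)
1260000/634000 = e^((0.157 − 0.0762)t) → ln(1.98738) = 0.0808·t
t = 0.68682 / 0.0808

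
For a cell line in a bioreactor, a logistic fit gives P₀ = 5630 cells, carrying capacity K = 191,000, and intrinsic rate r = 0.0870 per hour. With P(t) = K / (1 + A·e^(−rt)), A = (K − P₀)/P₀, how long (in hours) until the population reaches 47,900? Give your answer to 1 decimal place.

t ≈ 27.6 hours

A = (191000 − 5630)/5630 = 32.9254
47900 = 191000/(1 + 32.9254·e^(−0.087t)) → 1 + 32.9254·e^(−0.087t) = 3.98747
e^(−0.087t) = 0.090735 → t = ln(11.02115)/0.087 = 2.39982/0.087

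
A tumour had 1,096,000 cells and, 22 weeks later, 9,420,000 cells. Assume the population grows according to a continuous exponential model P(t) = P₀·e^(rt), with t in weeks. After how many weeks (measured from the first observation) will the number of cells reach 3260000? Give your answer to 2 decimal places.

t ≈ 11.15 weeks

r = ln(9420000/1096000) / 22 ≈ 0.09778 per week
t = ln(3260000/1096000) / r = 1.09006 / 0.09778 ≈ 11.148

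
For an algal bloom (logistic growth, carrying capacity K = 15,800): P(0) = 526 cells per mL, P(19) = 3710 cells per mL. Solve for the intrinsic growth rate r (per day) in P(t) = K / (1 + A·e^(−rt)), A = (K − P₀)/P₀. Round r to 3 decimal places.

A = (15800 − 526)/526 = 29.03802
3710 = 15800/(1 + 29.03802·e^(−r·19)) → e^(−19r) = (4.25876 − 1)/29.03802 = 0.112224
r = −ln(0.112224)/19 = 2.18726/19

r ≈ 0.115 per day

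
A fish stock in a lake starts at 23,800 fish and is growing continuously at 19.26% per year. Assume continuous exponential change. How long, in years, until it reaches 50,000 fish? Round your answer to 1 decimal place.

t ≈ 3.9 years

50000 = 23800 · e^(0.1926·t)
t = ln(50000/23800) / 0.1926 = ln(2.10084) / 0.1926 = 0.74234 / 0.1926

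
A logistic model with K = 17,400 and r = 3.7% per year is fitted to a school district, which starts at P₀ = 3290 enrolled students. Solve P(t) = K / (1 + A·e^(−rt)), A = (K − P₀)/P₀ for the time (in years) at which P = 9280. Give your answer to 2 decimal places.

t ≈ 42.96 years

A = (17400 − 3290)/3290 = 4.28875
9280 = 17400/(1 + 4.28875·e^(−0.037t)) → 1 + 4.28875·e^(−0.037t) = 1.875
e^(−0.037t) = 0.204022 → t = ln(4.90143)/0.037 = 1.58953/0.037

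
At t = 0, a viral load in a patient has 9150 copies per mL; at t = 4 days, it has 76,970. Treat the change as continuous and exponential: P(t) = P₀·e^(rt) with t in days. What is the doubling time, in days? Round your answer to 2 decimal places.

r = ln(76970/9150) / 4 = ln(8.41202) / 4 ≈ 0.532415 per day
doubling time = ln 2 / |r| = 0.69315 / 0.532415

doubling time ≈ 1.30 days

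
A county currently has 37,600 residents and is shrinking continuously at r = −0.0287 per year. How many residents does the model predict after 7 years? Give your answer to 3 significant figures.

P(7) = 37600 · e^(-0.0287·7) = 37600 · e^(-0.2009)
= 37600 · 0.81799 ≈ 30756.58

≈ 30,800 residents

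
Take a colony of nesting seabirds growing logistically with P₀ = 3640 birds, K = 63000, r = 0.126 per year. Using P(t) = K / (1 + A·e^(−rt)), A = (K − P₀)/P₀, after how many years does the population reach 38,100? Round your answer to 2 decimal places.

t ≈ 25.53 years

A = (63000 − 3640)/3640 = 16.30769
38100 = 63000/(1 + 16.30769·e^(−0.126t)) → 1 + 16.30769·e^(−0.126t) = 1.65354
e^(−0.126t) = 0.040076 → t = ln(24.95273)/0.126 = 3.21698/0.126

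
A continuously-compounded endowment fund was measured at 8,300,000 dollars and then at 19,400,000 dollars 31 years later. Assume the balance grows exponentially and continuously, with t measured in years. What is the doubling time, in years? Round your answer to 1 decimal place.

r = ln(19400000/8300000) / 31 = ln(2.33735) / 31 ≈ 0.027388 per year
doubling time = ln 2 / |r| = 0.69315 / 0.027388

doubling time ≈ 25.3 years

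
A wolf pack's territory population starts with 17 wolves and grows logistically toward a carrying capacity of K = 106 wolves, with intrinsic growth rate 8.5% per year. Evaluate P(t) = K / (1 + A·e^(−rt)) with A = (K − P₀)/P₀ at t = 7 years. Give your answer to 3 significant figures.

≈ 27.3 wolves

A = (106 − 17)/17 = 5.23529
P(7) = 106 / (1 + 5.23529·e^(−0.085·7)) = 106 / (1 + 5.23529·0.551563)
= 106 / 3.88759 ≈ 27.27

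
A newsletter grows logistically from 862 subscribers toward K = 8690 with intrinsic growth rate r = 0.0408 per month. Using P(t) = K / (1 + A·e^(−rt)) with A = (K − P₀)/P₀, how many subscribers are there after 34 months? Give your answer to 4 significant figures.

A = (8690 − 862)/862 = 9.08121
P(34) = 8690 / (1 + 9.08121·e^(−0.0408·34)) = 8690 / (1 + 9.08121·0.249774)
= 8690 / 3.26825 ≈ 2658.92

≈ 2,659 subscribers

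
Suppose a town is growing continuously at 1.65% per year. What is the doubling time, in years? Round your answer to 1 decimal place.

doubling time ≈ 42.0 years

doubling time = ln(2) / |r| = 0.69315 / 0.0165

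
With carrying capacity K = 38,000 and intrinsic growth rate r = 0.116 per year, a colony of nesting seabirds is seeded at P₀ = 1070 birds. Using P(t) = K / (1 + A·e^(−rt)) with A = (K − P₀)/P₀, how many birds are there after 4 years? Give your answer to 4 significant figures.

≈ 1,674 birds

A = (38000 − 1070)/1070 = 34.51402
P(4) = 38000 / (1 + 34.51402·e^(−0.116·4)) = 38000 / (1 + 34.51402·0.628764)
= 38000 / 22.70116 ≈ 1673.92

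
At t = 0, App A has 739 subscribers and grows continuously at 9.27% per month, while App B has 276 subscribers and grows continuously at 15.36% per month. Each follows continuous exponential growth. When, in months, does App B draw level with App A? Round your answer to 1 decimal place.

739·e^(0.0927t) = 276·e^(0.1536t)
739/276 = e^((0.1536 − 0.0927)t) → ln(2.67754) = 0.0609·t
t = 0.9849 / 0.0609

t ≈ 16.2 months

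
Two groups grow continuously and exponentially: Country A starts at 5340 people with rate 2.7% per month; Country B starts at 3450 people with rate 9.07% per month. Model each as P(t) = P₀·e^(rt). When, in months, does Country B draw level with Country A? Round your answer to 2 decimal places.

5340·e^(0.027t) = 3450·e^(0.0907t)
5340/3450 = e^((0.0907 − 0.027)t) → ln(1.54783) = 0.0637·t
t = 0.43685 / 0.0637

t ≈ 6.86 months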